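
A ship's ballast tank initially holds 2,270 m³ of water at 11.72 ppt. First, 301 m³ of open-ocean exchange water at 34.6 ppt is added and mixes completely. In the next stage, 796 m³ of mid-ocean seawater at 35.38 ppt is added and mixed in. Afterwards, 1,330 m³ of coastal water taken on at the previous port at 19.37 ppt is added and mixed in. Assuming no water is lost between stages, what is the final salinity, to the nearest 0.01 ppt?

Total salt / total volume:
Initial salt = 2,270×11.72 = 26,604.4
After stage 1: salt = 26,604.4 + 301×34.6 = 37,019; volume = 2,571 m³; S = 14.399 ppt
After stage 2: salt = 37,019 + 796×35.38 = 65,181.48; volume = 3,367 m³; S = 19.359 ppt
After stage 3: salt = 65,181.48 + 1,330×19.37 = 90,943.58; volume = 4,697 m³
S = 90,943.58 / 4,697 = 19.3621 ppt

19.36 ppt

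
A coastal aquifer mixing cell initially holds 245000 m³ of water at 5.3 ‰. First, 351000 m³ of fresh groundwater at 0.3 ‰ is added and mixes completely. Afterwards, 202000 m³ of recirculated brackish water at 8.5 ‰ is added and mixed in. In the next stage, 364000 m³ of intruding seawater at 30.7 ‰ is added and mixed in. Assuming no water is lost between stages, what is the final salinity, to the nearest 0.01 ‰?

12.30 ‰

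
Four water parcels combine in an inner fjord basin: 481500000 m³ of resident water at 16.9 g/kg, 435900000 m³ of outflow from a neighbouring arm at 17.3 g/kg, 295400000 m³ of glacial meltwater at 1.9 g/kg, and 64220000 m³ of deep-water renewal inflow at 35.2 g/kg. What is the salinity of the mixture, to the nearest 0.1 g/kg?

14.5 g/kg

Conserving salt mass:
salt = 481,500,000×16.9 + 435,900,000×17.3 + 295,400,000×1.9 + 64,220,000×35.2 = 8,137,350,000 + 7,541,070,000 + 561,260,000 + 2,260,544,000 = 18,500,224,000
volume = 481,500,000 + 435,900,000 + 295,400,000 + 64,220,000 = 1,277,020,000 m³
S = 18,500,224,000 / 1,277,020,000 = 14.487 g/kg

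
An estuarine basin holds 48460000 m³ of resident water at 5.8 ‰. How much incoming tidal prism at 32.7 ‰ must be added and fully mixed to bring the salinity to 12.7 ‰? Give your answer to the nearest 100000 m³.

Salt balance: 48,460,000×5.8 + V×32.7 = (48,460,000+V)×12.7
281,068,000 + 32.7V = 615,442,000 + 12.7V
334,374,000 = 20V
V = 16,718,700 m³

16700000 m³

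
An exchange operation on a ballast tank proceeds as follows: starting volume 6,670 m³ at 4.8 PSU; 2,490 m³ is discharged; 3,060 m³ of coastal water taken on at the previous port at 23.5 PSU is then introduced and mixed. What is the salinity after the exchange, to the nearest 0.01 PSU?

Remaining after removal: 4,180 m³ at 4.8 PSU (salt = 20,064)
After addition: salt = 20,064 + 3,060×23.5 = 91,974; volume = 7,240 m³
S = 91,974 / 7,240 = 12.7036 PSU

12.70 PSU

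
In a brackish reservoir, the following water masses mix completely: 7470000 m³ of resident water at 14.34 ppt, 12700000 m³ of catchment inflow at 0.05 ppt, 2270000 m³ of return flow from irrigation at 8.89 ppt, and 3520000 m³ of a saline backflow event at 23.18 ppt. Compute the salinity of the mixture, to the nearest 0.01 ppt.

Weighted by volume,
salt = 7,470,000×14.34 + 12,700,000×0.05 + 2,270,000×8.89 + 3,520,000×23.18 = 107,119,800 + 635,000 + 20,180,300 + 81,593,600 = 209,528,700
volume = 7,470,000 + 12,700,000 + 2,270,000 + 3,520,000 = 25,960,000 m³
S = 209,528,700 / 25,960,000 = 8.0712 ppt

8.07 ppt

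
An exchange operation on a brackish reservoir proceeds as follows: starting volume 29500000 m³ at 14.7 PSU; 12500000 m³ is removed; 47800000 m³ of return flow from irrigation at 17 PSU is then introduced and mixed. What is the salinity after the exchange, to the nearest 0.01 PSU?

Remaining after removal: 17,000,000 m³ at 14.7 PSU (salt = 249,900,000)
After addition: salt = 249,900,000 + 47,800,000×17 = 1,062,500,000; volume = 64,800,000 m³
S = 1,062,500,000 / 64,800,000 = 16.3966 PSU

16.40 PSU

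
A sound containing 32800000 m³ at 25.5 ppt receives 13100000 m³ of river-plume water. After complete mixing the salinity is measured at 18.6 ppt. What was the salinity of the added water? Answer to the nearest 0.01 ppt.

Salt balance: 32,800,000×25.5 + 13,100,000×S = 45,900,000×18.6
836,400,000 + 13,100,000·S = 853,740,000
S = (853,740,000 − 836,400,000) / 13,100,000 = 1.3237 ppt

1.32 ppt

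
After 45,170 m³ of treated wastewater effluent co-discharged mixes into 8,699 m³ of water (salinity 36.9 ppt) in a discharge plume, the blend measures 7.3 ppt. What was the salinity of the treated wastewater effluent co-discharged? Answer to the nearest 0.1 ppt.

1.6 ppt

Salt balance: 8,699×36.9 + 45,170×S = 53,869×7.3
320,993.1 + 45,170·S = 393,243.7
S = (393,243.7 − 320,993.1) / 45,170 = 1.5995 ppt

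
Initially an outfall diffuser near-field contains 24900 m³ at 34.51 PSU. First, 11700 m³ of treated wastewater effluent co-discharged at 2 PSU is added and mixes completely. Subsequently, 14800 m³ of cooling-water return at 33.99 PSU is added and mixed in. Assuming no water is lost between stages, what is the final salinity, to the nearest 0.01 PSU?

Weighted by volume,
Initial salt = 24,900×34.51 = 859,299
After stage 1: salt = 859,299 + 11,700×2 = 882,699; volume = 36,600 m³; S = 24.117 PSU
After stage 2: salt = 882,699 + 14,800×33.99 = 1,385,751; volume = 51,400 m³
S = 1,385,751 / 51,400 = 26.9601 PSU

26.96 PSU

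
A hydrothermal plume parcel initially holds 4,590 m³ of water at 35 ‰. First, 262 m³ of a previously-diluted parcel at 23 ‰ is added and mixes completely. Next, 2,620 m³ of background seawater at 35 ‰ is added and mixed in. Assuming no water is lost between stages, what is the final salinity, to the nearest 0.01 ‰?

Salt balance:
Initial salt = 4,590×35 = 160,650
After stage 1: salt = 160,650 + 262×23 = 166,676; volume = 4,852 m³; S = 34.352 ‰
After stage 2: salt = 166,676 + 2,620×35 = 258,376; volume = 7,472 m³
S = 258,376 / 7,472 = 34.5792 ‰

34.58 ‰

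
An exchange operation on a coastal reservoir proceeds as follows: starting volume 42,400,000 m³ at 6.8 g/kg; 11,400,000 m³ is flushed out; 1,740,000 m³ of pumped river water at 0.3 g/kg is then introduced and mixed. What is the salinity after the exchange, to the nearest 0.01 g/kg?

6.45 g/kg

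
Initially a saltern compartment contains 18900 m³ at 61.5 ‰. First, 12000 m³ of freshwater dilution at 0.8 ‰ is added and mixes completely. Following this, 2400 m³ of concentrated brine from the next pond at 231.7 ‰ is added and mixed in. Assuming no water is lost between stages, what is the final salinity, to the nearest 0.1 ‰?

By conservation of dissolved salt,
Initial salt = 18,900×61.5 = 1,162,350
After stage 1: salt = 1,162,350 + 12,000×0.8 = 1,171,950; volume = 30,900 m³; S = 37.927 ‰
After stage 2: salt = 1,171,950 + 2,400×231.7 = 1,728,030; volume = 33,300 m³
S = 1,728,030 / 33,300 = 51.8928 ‰

51.9 ‰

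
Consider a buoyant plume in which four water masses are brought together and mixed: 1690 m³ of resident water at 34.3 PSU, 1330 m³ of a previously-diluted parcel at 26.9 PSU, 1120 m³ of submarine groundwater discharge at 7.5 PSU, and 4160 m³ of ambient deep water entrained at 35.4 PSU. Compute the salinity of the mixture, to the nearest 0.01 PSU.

30.05 PSU

Weighted by volume,
salt = 1,690×34.3 + 1,330×26.9 + 1,120×7.5 + 4,160×35.4 = 57,967 + 35,777 + 8,400 + 147,264 = 249,408
volume = 1,690 + 1,330 + 1,120 + 4,160 = 8,300 m³
S = 249,408 / 8,300 = 30.0492 PSU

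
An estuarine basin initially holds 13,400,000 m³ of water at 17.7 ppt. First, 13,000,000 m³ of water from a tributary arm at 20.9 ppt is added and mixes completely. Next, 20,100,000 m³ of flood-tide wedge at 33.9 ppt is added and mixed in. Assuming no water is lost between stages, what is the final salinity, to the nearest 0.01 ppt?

Mass of salt is conserved:
Initial salt = 13,400,000×17.7 = 237,180,000
After stage 1: salt = 237,180,000 + 13,000,000×20.9 = 508,880,000; volume = 26,400,000 m³; S = 19.276 ppt
After stage 2: salt = 508,880,000 + 20,100,000×33.9 = 1,190,270,000; volume = 46,500,000 m³
S = 1,190,270,000 / 46,500,000 = 25.5972 ppt

25.60 ppt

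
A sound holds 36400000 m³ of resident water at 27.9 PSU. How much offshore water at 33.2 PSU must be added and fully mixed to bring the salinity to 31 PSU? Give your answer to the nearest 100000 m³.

51300000 m³

Salt balance: 36,400,000×27.9 + V×33.2 = (36,400,000+V)×31
1,015,560,000 + 33.2V = 1,128,400,000 + 31V
112,840,000 = 2.2V
V = 51,290,909.09 m³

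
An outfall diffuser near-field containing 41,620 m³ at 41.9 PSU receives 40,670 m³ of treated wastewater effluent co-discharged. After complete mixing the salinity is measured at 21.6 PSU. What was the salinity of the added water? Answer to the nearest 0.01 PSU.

0.83 PSU

Salt balance: 41,620×41.9 + 40,670×S = 82,290×21.6
1,743,878 + 40,670·S = 1,777,464
S = (1,777,464 − 1,743,878) / 40,670 = 0.8258 PSU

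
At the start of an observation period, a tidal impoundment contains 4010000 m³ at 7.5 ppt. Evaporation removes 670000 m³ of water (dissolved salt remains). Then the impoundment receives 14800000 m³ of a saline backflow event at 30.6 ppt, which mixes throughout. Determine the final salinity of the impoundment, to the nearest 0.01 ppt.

26.62 ppt

After evaporation: salt = 4,010,000×7.5 = 30,075,000; volume = 4,010,000 − 670,000 = 3,340,000 m³
After mixing: salt = 30,075,000 + 14,800,000×30.6 = 482,955,000; volume = 3,340,000 + 14,800,000 = 18,140,000 m³
S = 482,955,000 / 18,140,000 = 26.6238 ppt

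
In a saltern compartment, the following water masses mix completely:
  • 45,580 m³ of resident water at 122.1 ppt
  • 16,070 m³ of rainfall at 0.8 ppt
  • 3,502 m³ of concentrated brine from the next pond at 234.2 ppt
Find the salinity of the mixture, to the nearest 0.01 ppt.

98.21 ppt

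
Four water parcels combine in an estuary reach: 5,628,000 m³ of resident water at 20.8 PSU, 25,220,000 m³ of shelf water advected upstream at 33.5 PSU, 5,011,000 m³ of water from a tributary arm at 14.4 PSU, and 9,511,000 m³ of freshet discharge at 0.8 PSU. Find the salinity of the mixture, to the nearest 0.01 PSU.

Weighted by volume,
salt = 5,628,000×20.8 + 25,220,000×33.5 + 5,011,000×14.4 + 9,511,000×0.8 = 117,062,400 + 844,870,000 + 72,158,400 + 7,608,800 = 1,041,699,600
volume = 5,628,000 + 25,220,000 + 5,011,000 + 9,511,000 = 45,370,000 m³
S = 1,041,699,600 / 45,370,000 = 22.9601 PSU

22.96 PSU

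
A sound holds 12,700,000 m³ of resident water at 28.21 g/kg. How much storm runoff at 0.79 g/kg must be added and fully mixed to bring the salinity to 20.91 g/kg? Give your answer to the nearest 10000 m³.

Salt balance: 12,700,000×28.21 + V×0.79 = (12,700,000+V)×20.91
358,267,000 + 0.79V = 265,557,000 + 20.91V
92,710,000 = 20.12V
V = 4,607,852.88 m³

4610000 m³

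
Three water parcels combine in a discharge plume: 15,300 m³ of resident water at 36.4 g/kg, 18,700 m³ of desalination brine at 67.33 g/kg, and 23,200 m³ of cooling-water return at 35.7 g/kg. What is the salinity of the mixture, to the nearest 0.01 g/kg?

46.23 g/kg

Weighted by volume,
salt = 15,300×36.4 + 18,700×67.33 + 23,200×35.7 = 556,920 + 1,259,071 + 828,240 = 2,644,231
volume = 15,300 + 18,700 + 23,200 = 57,200 m³
S = 2,644,231 / 57,200 = 46.2278 g/kg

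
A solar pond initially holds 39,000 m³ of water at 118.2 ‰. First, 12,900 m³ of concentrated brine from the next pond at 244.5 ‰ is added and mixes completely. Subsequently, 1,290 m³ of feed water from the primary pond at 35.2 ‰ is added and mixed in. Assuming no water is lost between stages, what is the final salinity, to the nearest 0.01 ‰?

Weighted by volume,
Initial salt = 39,000×118.2 = 4,609,800
After stage 1: salt = 4,609,800 + 12,900×244.5 = 7,763,850; volume = 51,900 m³; S = 149.592 ‰
After stage 2: salt = 7,763,850 + 1,290×35.2 = 7,809,258; volume = 53,190 m³
S = 7,809,258 / 53,190 = 146.8182 ‰

146.82 ‰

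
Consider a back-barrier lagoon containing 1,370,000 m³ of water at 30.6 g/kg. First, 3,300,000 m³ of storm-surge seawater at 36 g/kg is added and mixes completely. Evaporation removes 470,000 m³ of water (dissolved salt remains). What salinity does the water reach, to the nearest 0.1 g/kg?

After mixing: salt = 1,370,000×30.6 + 3,300,000×36 = 160,722,000; volume = 4,670,000 m³
After evaporation: salt unchanged = 160,722,000; volume = 4,670,000 − 470,000 = 4,200,000 m³
S = 160,722,000 / 4,200,000 = 38.2671 g/kg

38.3 g/kg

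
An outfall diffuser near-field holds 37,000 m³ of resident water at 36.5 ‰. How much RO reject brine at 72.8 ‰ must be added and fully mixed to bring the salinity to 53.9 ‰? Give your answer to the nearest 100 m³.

34100 m³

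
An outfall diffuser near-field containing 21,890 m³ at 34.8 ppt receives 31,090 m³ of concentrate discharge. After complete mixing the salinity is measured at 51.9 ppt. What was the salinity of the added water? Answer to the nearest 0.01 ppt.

63.94 ppt

Salt balance: 21,890×34.8 + 31,090×S = 52,980×51.9
761,772 + 31,090·S = 2,749,662
S = (2,749,662 − 761,772) / 31,090 = 63.9399 ppt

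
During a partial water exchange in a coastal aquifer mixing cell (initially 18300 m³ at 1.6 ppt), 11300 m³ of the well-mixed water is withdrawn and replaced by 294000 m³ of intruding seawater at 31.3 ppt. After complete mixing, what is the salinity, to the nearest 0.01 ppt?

Remaining after removal: 7,000 m³ at 1.6 ppt (salt = 11,200)
After addition: salt = 11,200 + 294,000×31.3 = 9,213,400; volume = 301,000 m³
S = 9,213,400 / 301,000 = 30.6093 ppt

30.61 ppt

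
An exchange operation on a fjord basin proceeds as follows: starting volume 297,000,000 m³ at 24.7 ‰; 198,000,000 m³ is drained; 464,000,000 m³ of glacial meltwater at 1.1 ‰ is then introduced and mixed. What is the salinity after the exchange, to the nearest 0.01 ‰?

Remaining after removal: 99,000,000 m³ at 24.7 ‰ (salt = 2,445,300,000)
After addition: salt = 2,445,300,000 + 464,000,000×1.1 = 2,955,700,000; volume = 563,000,000 m³
S = 2,955,700,000 / 563,000,000 = 5.2499 ‰

5.25 ‰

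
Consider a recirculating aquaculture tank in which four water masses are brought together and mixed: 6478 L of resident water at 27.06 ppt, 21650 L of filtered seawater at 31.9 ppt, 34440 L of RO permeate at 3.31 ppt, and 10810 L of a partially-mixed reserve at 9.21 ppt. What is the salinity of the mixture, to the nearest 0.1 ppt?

By conservation of dissolved salt,
salt = 6,478×27.06 + 21,650×31.9 + 34,440×3.31 + 10,810×9.21 = 175,294.68 + 690,635 + 113,996.4 + 99,560.1 = 1,079,486.18
volume = 6,478 + 21,650 + 34,440 + 10,810 = 73,378 L
S = 1,079,486.18 / 73,378 = 14.711 ppt

14.7 ppt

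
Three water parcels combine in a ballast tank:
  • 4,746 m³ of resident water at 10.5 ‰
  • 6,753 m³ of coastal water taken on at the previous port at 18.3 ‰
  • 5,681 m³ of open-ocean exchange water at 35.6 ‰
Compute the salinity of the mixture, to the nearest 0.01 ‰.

21.87 ‰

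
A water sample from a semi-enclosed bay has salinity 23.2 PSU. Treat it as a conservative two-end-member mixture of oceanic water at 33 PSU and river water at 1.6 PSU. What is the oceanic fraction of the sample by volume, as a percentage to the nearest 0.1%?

Let g be the oceanic fraction. Salt balance per unit volume:
g×33 + (1−g)×1.6 = 23.2
g = (23.2 − 1.6) / (33 − 1.6) = 21.6/31.4 = 0.6879

68.8%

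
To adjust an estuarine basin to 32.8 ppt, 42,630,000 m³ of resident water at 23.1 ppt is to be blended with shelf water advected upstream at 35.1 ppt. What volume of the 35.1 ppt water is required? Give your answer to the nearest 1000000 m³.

Salt balance: 42,630,000×23.1 + V×35.1 = (42,630,000+V)×32.8
984,753,000 + 35.1V = 1,398,264,000 + 32.8V
413,511,000 = 2.3V
V = 179,787,391.3 m³

180000000 m³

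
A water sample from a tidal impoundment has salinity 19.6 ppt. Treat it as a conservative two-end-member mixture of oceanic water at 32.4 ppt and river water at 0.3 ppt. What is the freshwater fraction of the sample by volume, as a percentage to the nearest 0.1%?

39.9%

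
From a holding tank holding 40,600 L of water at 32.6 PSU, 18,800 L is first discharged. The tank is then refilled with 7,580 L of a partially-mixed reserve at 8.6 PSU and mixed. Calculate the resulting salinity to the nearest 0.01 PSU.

26.41 PSU

Remaining after removal: 21,800 L at 32.6 PSU (salt = 710,680)
After addition: salt = 710,680 + 7,580×8.6 = 775,868; volume = 29,380 L
S = 775,868 / 29,380 = 26.408 PSU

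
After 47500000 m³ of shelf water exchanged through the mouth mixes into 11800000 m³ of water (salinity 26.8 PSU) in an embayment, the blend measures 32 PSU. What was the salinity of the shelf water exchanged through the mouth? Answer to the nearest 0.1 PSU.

Salt balance: 11,800,000×26.8 + 47,500,000×S = 59,300,000×32
316,240,000 + 47,500,000·S = 1,897,600,000
S = (1,897,600,000 − 316,240,000) / 47,500,000 = 33.2918 PSU

33.3 PSU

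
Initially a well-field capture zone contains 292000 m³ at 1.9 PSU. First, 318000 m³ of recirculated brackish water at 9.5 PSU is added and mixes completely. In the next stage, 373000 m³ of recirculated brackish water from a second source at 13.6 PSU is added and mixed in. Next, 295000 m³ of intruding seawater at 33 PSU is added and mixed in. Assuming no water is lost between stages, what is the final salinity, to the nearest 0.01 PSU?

Weighted by volume,
Initial salt = 292,000×1.9 = 554,800
After stage 1: salt = 554,800 + 318,000×9.5 = 3,575,800; volume = 610,000 m³; S = 5.862 PSU
After stage 2: salt = 3,575,800 + 373,000×13.6 = 8,648,600; volume = 983,000 m³; S = 8.798 PSU
After stage 3: salt = 8,648,600 + 295,000×33 = 18,383,600; volume = 1,278,000 m³
S = 18,383,600 / 1,278,000 = 14.3847 PSU

14.38 PSU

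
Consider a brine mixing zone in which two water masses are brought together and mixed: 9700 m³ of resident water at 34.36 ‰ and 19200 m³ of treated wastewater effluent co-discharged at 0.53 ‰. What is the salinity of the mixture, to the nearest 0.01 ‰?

11.88 ‰

By conservation of dissolved salt,
salt = 9,700×34.36 + 19,200×0.53 = 333,292 + 10,176 = 343,468
volume = 9,700 + 19,200 = 28,900 m³
S = 343,468 / 28,900 = 11.8847 ‰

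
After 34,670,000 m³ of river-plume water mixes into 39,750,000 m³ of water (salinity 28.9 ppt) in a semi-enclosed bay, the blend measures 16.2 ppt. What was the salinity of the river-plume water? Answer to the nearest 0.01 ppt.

1.64 ppt

Salt balance: 39,750,000×28.9 + 34,670,000×S = 74,420,000×16.2
1,148,775,000 + 34,670,000·S = 1,205,604,000
S = (1,205,604,000 − 1,148,775,000) / 34,670,000 = 1.6391 ppt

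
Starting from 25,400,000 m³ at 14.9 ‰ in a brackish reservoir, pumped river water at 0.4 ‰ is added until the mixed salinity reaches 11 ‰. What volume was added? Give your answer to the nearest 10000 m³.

9350000 m³

Salt balance: 25,400,000×14.9 + V×0.4 = (25,400,000+V)×11
378,460,000 + 0.4V = 279,400,000 + 11V
99,060,000 = 10.6V
V = 9,345,283.02 m³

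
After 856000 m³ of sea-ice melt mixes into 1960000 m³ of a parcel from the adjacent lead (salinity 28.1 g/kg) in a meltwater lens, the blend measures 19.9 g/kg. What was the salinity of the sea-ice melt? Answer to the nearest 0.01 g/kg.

1.12 g/kg

Salt balance: 1,960,000×28.1 + 856,000×S = 2,816,000×19.9
55,076,000 + 856,000·S = 56,038,400
S = (56,038,400 − 55,076,000) / 856,000 = 1.1243 g/kg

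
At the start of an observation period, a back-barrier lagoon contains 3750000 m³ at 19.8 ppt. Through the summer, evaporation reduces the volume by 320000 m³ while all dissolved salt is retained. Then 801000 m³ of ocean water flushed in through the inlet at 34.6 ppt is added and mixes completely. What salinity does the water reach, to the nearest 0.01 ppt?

After evaporation: salt = 3,750,000×19.8 = 74,250,000; volume = 3,750,000 − 320,000 = 3,430,000 m³
After mixing: salt = 74,250,000 + 801,000×34.6 = 101,964,600; volume = 3,430,000 + 801,000 = 4,231,000 m³
S = 101,964,600 / 4,231,000 = 24.0994 ppt

24.10 ppt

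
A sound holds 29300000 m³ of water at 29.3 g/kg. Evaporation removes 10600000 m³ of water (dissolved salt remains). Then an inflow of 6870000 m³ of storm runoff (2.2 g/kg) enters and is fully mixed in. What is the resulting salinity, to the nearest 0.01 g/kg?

After evaporation: salt = 29,300,000×29.3 = 858,490,000; volume = 29,300,000 − 10,600,000 = 18,700,000 m³
After mixing: salt = 858,490,000 + 6,870,000×2.2 = 873,604,000; volume = 18,700,000 + 6,870,000 = 25,570,000 m³
S = 873,604,000 / 25,570,000 = 34.1652 g/kg

34.17 g/kg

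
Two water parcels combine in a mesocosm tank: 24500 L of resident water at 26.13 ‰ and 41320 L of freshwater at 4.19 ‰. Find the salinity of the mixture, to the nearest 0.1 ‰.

Salt balance:
salt = 24,500×26.13 + 41,320×4.19 = 640,185 + 173,130.8 = 813,315.8
volume = 24,500 + 41,320 = 65,820 L
S = 813,315.8 / 65,820 = 12.357 ‰

12.4 ‰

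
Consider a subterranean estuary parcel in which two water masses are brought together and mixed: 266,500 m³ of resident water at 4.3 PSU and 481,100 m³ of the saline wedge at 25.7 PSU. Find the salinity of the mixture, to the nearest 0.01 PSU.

18.07 PSU

By conservation of dissolved salt,
salt = 266,500×4.3 + 481,100×25.7 = 1,145,950 + 12,364,270 = 13,510,220
volume = 266,500 + 481,100 = 747,600 m³
S = 13,510,220 / 747,600 = 18.0715 PSU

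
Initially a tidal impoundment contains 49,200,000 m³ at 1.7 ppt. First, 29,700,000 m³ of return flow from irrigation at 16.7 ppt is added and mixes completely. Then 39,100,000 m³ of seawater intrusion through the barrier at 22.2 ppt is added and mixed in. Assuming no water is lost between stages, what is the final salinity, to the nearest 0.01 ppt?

Conserving salt mass:
Initial salt = 49,200,000×1.7 = 83,640,000
After stage 1: salt = 83,640,000 + 29,700,000×16.7 = 579,630,000; volume = 78,900,000 m³; S = 7.346 ppt
After stage 2: salt = 579,630,000 + 39,100,000×22.2 = 1,447,650,000; volume = 118,000,000 m³
S = 1,447,650,000 / 118,000,000 = 12.2682 ppt

12.27 ppt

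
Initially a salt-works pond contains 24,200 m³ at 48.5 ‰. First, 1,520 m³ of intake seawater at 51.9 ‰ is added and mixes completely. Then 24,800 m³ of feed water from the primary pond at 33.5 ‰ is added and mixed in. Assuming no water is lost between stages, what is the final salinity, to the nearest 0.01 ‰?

41.24 ‰

Salt balance:
Initial salt = 24,200×48.5 = 1,173,700
After stage 1: salt = 1,173,700 + 1,520×51.9 = 1,252,588; volume = 25,720 m³; S = 48.701 ‰
After stage 2: salt = 1,252,588 + 24,800×33.5 = 2,083,388; volume = 50,520 m³
S = 2,083,388 / 50,520 = 41.2389 ‰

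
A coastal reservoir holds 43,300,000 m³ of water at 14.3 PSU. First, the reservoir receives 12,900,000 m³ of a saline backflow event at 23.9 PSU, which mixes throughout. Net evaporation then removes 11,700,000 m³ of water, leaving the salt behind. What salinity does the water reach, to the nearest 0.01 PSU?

After mixing: salt = 43,300,000×14.3 + 12,900,000×23.9 = 927,500,000; volume = 56,200,000 m³
After evaporation: salt unchanged = 927,500,000; volume = 56,200,000 − 11,700,000 = 44,500,000 m³
S = 927,500,000 / 44,500,000 = 20.8427 PSU

20.84 PSU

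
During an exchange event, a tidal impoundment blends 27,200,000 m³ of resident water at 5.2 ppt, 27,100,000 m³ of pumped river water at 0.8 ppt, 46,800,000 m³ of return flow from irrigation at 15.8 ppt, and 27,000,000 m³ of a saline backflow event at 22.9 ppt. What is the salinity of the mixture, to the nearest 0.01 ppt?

11.87 ppt

Total salt / total volume:
salt = 27,200,000×5.2 + 27,100,000×0.8 + 46,800,000×15.8 + 27,000,000×22.9 = 141,440,000 + 21,680,000 + 739,440,000 + 618,300,000 = 1,520,860,000
volume = 27,200,000 + 27,100,000 + 46,800,000 + 27,000,000 = 128,100,000 m³
S = 1,520,860,000 / 128,100,000 = 11.8724 ppt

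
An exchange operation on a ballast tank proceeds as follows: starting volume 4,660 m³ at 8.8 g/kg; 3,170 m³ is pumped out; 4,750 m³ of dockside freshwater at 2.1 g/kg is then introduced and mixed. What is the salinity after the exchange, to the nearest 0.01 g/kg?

3.70 g/kg

Remaining after removal: 1,490 m³ at 8.8 g/kg (salt = 13,112)
After addition: salt = 13,112 + 4,750×2.1 = 23,087; volume = 6,240 m³
S = 23,087 / 6,240 = 3.6998 g/kg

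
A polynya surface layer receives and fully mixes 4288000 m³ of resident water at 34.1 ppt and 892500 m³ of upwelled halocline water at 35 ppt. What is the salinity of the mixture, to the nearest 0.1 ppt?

34.3 ppt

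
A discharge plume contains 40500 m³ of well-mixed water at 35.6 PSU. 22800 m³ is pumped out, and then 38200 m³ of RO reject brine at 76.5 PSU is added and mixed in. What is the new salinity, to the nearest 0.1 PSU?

63.5 PSU

Remaining after removal: 17,700 m³ at 35.6 PSU (salt = 630,120)
After addition: salt = 630,120 + 38,200×76.5 = 3,552,420; volume = 55,900 m³
S = 3,552,420 / 55,900 = 63.5496 PSU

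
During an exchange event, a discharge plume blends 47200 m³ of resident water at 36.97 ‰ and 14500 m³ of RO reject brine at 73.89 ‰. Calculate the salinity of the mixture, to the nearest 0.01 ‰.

Weighted by volume,
salt = 47,200×36.97 + 14,500×73.89 = 1,744,984 + 1,071,405 = 2,816,389
volume = 47,200 + 14,500 = 61,700 m³
S = 2,816,389 / 61,700 = 45.6465 ‰

45.65 ‰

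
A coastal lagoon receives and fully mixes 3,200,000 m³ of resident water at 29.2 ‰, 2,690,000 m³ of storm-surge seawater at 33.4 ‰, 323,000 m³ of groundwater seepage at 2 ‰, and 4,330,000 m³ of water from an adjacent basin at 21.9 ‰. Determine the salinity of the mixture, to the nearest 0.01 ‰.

26.44 ‰

By conservation of dissolved salt,
salt = 3,200,000×29.2 + 2,690,000×33.4 + 323,000×2 + 4,330,000×21.9 = 93,440,000 + 89,846,000 + 646,000 + 94,827,000 = 278,759,000
volume = 3,200,000 + 2,690,000 + 323,000 + 4,330,000 = 10,543,000 m³
S = 278,759,000 / 10,543,000 = 26.4402 ‰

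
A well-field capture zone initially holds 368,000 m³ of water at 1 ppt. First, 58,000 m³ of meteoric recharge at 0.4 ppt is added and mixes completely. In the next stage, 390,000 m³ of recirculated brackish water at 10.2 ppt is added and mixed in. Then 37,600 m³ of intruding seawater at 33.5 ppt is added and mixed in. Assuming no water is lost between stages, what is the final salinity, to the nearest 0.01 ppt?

6.59 ppt

Mass of salt is conserved:
Initial salt = 368,000×1 = 368,000
After stage 1: salt = 368,000 + 58,000×0.4 = 391,200; volume = 426,000 m³; S = 0.918 ppt
After stage 2: salt = 391,200 + 390,000×10.2 = 4,369,200; volume = 816,000 m³; S = 5.354 ppt
After stage 3: salt = 4,369,200 + 37,600×33.5 = 5,628,800; volume = 853,600 m³
S = 5,628,800 / 853,600 = 6.5942 ppt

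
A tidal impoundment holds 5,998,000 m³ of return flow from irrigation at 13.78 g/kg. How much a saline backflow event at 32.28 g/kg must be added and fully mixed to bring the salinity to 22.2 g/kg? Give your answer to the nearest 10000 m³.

Salt balance: 5,998,000×13.78 + V×32.28 = (5,998,000+V)×22.2
82,652,440 + 32.28V = 133,155,600 + 22.2V
50,503,160 = 10.08V
V = 5,010,234.13 m³

5010000 m³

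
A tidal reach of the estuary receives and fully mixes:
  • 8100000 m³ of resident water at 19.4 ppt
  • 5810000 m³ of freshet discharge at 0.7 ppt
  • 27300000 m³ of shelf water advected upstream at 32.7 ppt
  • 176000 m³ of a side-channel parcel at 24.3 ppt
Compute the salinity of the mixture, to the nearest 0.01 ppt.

25.57 ppt

Salt balance:
salt = 8,100,000×19.4 + 5,810,000×0.7 + 27,300,000×32.7 + 176,000×24.3 = 157,140,000 + 4,067,000 + 892,710,000 + 4,276,800 = 1,058,193,800
volume = 8,100,000 + 5,810,000 + 27,300,000 + 176,000 = 41,386,000 m³
S = 1,058,193,800 / 41,386,000 = 25.5689 ppt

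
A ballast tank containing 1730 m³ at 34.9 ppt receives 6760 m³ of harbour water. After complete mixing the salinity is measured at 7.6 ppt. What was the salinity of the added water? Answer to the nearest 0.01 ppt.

Salt balance: 1,730×34.9 + 6,760×S = 8,490×7.6
60,377 + 6,760·S = 64,524
S = (64,524 − 60,377) / 6,760 = 0.6135 ppt

0.61 ppt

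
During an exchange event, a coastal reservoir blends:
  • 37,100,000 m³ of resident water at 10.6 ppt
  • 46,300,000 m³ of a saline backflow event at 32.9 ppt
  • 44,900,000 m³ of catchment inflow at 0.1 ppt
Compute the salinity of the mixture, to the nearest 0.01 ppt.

Salt balance:
salt = 37,100,000×10.6 + 46,300,000×32.9 + 44,900,000×0.1 = 393,260,000 + 1,523,270,000 + 4,490,000 = 1,921,020,000
volume = 37,100,000 + 46,300,000 + 44,900,000 = 128,300,000 m³
S = 1,921,020,000 / 128,300,000 = 14.9729 ppt

14.97 ppt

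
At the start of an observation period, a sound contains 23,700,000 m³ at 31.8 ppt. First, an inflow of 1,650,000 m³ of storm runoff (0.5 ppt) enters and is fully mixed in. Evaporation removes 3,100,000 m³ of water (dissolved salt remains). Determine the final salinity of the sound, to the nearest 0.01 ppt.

33.91 ppt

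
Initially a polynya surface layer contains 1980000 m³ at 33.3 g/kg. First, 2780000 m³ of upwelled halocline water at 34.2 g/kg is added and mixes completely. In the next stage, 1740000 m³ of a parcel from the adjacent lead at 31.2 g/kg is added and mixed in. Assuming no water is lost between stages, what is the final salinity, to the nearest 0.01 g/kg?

33.12 g/kg

Conserving salt mass:
Initial salt = 1,980,000×33.3 = 65,934,000
After stage 1: salt = 65,934,000 + 2,780,000×34.2 = 161,010,000; volume = 4,760,000 m³; S = 33.826 g/kg
After stage 2: salt = 161,010,000 + 1,740,000×31.2 = 215,298,000; volume = 6,500,000 m³
S = 215,298,000 / 6,500,000 = 33.1228 g/kg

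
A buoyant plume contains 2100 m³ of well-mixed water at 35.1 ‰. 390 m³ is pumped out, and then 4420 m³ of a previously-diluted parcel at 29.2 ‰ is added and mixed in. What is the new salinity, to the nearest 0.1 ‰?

Remaining after removal: 1,710 m³ at 35.1 ‰ (salt = 60,021)
After addition: salt = 60,021 + 4,420×29.2 = 189,085; volume = 6,130 m³
S = 189,085 / 6,130 = 30.8458 ‰

30.8 ‰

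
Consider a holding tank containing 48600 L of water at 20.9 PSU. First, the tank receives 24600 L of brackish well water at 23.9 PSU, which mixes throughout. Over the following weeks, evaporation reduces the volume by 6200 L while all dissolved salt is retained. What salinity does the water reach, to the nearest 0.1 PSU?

After mixing: salt = 48,600×20.9 + 24,600×23.9 = 1,603,680; volume = 73,200 L
After evaporation: salt unchanged = 1,603,680; volume = 73,200 − 6,200 = 67,000 L
S = 1,603,680 / 67,000 = 23.9355 PSU

23.9 PSU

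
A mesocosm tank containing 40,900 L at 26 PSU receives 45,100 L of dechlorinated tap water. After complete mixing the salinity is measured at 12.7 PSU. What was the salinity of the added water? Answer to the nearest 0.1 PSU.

0.6 PSU

Salt balance: 40,900×26 + 45,100×S = 86,000×12.7
1,063,400 + 45,100·S = 1,092,200
S = (1,092,200 − 1,063,400) / 45,100 = 0.6386 PSU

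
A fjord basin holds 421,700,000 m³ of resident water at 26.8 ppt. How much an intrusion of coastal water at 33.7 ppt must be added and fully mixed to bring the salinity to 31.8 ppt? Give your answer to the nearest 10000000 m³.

1110000000 m³

Salt balance: 421,700,000×26.8 + V×33.7 = (421,700,000+V)×31.8
11,301,560,000 + 33.7V = 13,410,060,000 + 31.8V
2,108,500,000 = 1.9V
V = 1,109,736,842.11 m³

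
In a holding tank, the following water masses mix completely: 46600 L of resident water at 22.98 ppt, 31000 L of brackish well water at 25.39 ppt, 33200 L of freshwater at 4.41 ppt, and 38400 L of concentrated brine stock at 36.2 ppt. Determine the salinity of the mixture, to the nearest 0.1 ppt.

22.8 ppt

Total salt / total volume:
salt = 46,600×22.98 + 31,000×25.39 + 33,200×4.41 + 38,400×36.2 = 1,070,868 + 787,090 + 146,412 + 1,390,080 = 3,394,450
volume = 46,600 + 31,000 + 33,200 + 38,400 = 149,200 L
S = 3,394,450 / 149,200 = 22.751 ppt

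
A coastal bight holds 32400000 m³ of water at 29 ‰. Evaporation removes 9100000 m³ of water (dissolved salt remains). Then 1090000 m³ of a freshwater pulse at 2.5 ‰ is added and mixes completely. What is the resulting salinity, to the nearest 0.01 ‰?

38.64 ‰

After evaporation: salt = 32,400,000×29 = 939,600,000; volume = 32,400,000 − 9,100,000 = 23,300,000 m³
After mixing: salt = 939,600,000 + 1,090,000×2.5 = 942,325,000; volume = 23,300,000 + 1,090,000 = 24,390,000 m³
S = 942,325,000 / 24,390,000 = 38.6357 ‰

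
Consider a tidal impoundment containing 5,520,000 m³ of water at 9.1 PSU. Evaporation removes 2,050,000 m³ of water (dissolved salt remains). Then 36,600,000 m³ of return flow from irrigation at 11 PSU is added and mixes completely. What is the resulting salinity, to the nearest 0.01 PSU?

11.30 PSU

After evaporation: salt = 5,520,000×9.1 = 50,232,000; volume = 5,520,000 − 2,050,000 = 3,470,000 m³
After mixing: salt = 50,232,000 + 36,600,000×11 = 452,832,000; volume = 3,470,000 + 36,600,000 = 40,070,000 m³
S = 452,832,000 / 40,070,000 = 11.301 PSU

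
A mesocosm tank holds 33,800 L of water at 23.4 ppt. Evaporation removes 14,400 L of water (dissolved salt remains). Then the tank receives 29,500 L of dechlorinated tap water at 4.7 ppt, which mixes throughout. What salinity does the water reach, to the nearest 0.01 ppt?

After evaporation: salt = 33,800×23.4 = 790,920; volume = 33,800 − 14,400 = 19,400 L
After mixing: salt = 790,920 + 29,500×4.7 = 929,570; volume = 19,400 + 29,500 = 48,900 L
S = 929,570 / 48,900 = 19.0096 ppt

19.01 ppt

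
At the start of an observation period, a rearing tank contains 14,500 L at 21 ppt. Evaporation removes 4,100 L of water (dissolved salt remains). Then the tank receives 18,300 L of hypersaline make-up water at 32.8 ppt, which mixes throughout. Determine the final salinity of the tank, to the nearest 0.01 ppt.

31.52 ppt

After evaporation: salt = 14,500×21 = 304,500; volume = 14,500 − 4,100 = 10,400 L
After mixing: salt = 304,500 + 18,300×32.8 = 904,740; volume = 10,400 + 18,300 = 28,700 L
S = 904,740 / 28,700 = 31.524 ppt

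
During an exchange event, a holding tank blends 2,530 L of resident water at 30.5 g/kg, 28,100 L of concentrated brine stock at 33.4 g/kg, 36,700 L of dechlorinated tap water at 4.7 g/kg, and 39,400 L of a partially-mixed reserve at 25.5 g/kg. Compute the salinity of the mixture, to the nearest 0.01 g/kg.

Weighted by volume,
salt = 2,530×30.5 + 28,100×33.4 + 36,700×4.7 + 39,400×25.5 = 77,165 + 938,540 + 172,490 + 1,004,700 = 2,192,895
volume = 2,530 + 28,100 + 36,700 + 39,400 = 106,730 L
S = 2,192,895 / 106,730 = 20.5462 g/kg

20.55 g/kg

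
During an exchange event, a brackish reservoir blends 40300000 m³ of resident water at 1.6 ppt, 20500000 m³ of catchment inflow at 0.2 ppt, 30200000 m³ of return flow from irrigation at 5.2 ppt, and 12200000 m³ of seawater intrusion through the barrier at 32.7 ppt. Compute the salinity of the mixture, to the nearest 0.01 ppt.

6.05 ppt

By conservation of dissolved salt,
salt = 40,300,000×1.6 + 20,500,000×0.2 + 30,200,000×5.2 + 12,200,000×32.7 = 64,480,000 + 4,100,000 + 157,040,000 + 398,940,000 = 624,560,000
volume = 40,300,000 + 20,500,000 + 30,200,000 + 12,200,000 = 103,200,000 m³
S = 624,560,000 / 103,200,000 = 6.0519 ppt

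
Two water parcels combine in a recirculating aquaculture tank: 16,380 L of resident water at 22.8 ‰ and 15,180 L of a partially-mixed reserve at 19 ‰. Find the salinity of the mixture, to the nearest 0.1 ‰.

Weighted by volume,
salt = 16,380×22.8 + 15,180×19 = 373,464 + 288,420 = 661,884
volume = 16,380 + 15,180 = 31,560 L
S = 661,884 / 31,560 = 20.972 ‰

21.0 ‰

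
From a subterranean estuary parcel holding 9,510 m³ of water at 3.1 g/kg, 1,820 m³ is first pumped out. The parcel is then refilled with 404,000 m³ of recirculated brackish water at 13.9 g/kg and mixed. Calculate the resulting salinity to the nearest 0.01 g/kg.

Remaining after removal: 7,690 m³ at 3.1 g/kg (salt = 23,839)
After addition: salt = 23,839 + 404,000×13.9 = 5,639,439; volume = 411,690 m³
S = 5,639,439 / 411,690 = 13.6983 g/kg

13.70 g/kg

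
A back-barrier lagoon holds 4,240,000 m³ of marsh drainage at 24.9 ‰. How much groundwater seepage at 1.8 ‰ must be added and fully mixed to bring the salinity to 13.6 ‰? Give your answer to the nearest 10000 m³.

Salt balance: 4,240,000×24.9 + V×1.8 = (4,240,000+V)×13.6
105,576,000 + 1.8V = 57,664,000 + 13.6V
47,912,000 = 11.8V
V = 4,060,338.98 m³

4060000 m³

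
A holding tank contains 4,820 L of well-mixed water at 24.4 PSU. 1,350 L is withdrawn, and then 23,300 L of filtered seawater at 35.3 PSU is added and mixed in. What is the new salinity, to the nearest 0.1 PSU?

33.9 PSU

Remaining after removal: 3,470 L at 24.4 PSU (salt = 84,668)
After addition: salt = 84,668 + 23,300×35.3 = 907,158; volume = 26,770 L
S = 907,158 / 26,770 = 33.8871 PSU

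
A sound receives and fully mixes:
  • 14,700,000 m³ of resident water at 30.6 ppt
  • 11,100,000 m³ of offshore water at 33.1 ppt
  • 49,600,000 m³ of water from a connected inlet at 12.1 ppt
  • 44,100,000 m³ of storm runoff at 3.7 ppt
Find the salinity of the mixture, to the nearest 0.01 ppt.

13.23 ppt

Total salt / total volume:
salt = 14,700,000×30.6 + 11,100,000×33.1 + 49,600,000×12.1 + 44,100,000×3.7 = 449,820,000 + 367,410,000 + 600,160,000 + 163,170,000 = 1,580,560,000
volume = 14,700,000 + 11,100,000 + 49,600,000 + 44,100,000 = 119,500,000 m³
S = 1,580,560,000 / 119,500,000 = 13.2264 ppt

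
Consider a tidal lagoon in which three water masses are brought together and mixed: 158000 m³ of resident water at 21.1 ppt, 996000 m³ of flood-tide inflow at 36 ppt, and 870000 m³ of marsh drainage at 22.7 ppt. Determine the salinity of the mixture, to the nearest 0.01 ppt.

Salt balance:
salt = 158,000×21.1 + 996,000×36 + 870,000×22.7 = 3,333,800 + 35,856,000 + 19,749,000 = 58,938,800
volume = 158,000 + 996,000 + 870,000 = 2,024,000 m³
S = 58,938,800 / 2,024,000 = 29.12 ppt

29.12 ppt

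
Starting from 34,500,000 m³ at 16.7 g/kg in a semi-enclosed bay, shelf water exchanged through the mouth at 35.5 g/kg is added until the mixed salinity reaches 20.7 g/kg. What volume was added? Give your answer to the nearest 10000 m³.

9320000 m³

Salt balance: 34,500,000×16.7 + V×35.5 = (34,500,000+V)×20.7
576,150,000 + 35.5V = 714,150,000 + 20.7V
138,000,000 = 14.8V
V = 9,324,324.32 m³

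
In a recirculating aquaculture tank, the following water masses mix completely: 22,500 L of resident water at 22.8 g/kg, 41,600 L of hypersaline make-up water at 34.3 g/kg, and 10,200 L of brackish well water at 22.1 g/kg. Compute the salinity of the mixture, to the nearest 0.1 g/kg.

Weighted by volume,
salt = 22,500×22.8 + 41,600×34.3 + 10,200×22.1 = 513,000 + 1,426,880 + 225,420 = 2,165,300
volume = 22,500 + 41,600 + 10,200 = 74,300 L
S = 2,165,300 / 74,300 = 29.143 g/kg

29.1 g/kg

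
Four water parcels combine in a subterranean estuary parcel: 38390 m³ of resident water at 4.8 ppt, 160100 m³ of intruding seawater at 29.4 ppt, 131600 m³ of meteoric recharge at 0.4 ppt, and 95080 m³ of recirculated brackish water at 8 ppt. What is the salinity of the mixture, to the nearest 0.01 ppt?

13.42 ppt

Conserving salt mass:
salt = 38,390×4.8 + 160,100×29.4 + 131,600×0.4 + 95,080×8 = 184,272 + 4,706,940 + 52,640 + 760,640 = 5,704,492
volume = 38,390 + 160,100 + 131,600 + 95,080 = 425,170 m³
S = 5,704,492 / 425,170 = 13.417 ppt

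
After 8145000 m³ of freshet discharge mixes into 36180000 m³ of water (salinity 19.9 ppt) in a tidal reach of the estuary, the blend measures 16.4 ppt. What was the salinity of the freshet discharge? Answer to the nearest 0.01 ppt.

Salt balance: 36,180,000×19.9 + 8,145,000×S = 44,325,000×16.4
719,982,000 + 8,145,000·S = 726,930,000
S = (726,930,000 − 719,982,000) / 8,145,000 = 0.853 ppt

0.85 ppt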